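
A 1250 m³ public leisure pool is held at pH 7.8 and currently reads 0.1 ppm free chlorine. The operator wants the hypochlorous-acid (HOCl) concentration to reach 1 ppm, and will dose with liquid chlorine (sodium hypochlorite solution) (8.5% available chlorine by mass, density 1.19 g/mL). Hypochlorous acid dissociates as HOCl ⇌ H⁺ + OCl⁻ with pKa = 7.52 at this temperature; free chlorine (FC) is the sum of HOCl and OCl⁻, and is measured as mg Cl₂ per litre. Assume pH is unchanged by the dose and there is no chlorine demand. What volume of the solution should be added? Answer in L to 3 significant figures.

Volume: 1250 m³ = 1,250,000 L.
[OCl⁻]/[HOCl] = 10^(pH − pKa) = 10^(7.8 − 7.52) = 1.905; fraction as HOCl = 1/(1 + 1.905) = 0.3442.
Free chlorine required for 1 ppm HOCl: 1 / 0.3442 = 2.905 ppm.
FC to add: 2.905 − 0.1 = 2.805 mg/L as Cl₂.
Cl₂ equivalent: 2.805 mg/L × 1,250,000 L = 3507 g.
Product at 8.5% available Cl: 3507 / 0.085 = 41,260 g.
Volume: 41,260 g ÷ 1.19 g/mL = 34,670 mL.

34.7 L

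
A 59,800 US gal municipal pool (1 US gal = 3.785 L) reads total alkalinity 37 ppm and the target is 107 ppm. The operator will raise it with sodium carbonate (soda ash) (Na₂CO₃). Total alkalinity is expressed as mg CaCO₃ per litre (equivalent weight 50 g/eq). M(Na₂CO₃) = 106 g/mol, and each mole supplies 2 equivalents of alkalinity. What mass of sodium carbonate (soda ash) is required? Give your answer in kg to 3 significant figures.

16.8 kg

Volume: 59,800 US gal × 3.785 L/gal = 226,343 L.
Alkalinity to add: (107 − 37) = 70 mg/L as CaCO₃ × 226,343 L = 15,840 g as CaCO₃.
Equivalents: 15,840 g ÷ 50 g/eq = 316.9 eq.
Each mole of Na₂CO₃ supplies 2 eq, so 316.9 / 2 = 158.4 mol.
Mass: 158.4 mol × 106 g/mol = 16,790 g.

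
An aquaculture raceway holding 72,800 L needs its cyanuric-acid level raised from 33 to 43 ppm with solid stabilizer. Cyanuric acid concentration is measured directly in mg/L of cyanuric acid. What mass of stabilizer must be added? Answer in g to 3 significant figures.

CYA to add: (43 − 33) = 10 mg/L × 72,800 L = 728 g cyanuric acid.

728 g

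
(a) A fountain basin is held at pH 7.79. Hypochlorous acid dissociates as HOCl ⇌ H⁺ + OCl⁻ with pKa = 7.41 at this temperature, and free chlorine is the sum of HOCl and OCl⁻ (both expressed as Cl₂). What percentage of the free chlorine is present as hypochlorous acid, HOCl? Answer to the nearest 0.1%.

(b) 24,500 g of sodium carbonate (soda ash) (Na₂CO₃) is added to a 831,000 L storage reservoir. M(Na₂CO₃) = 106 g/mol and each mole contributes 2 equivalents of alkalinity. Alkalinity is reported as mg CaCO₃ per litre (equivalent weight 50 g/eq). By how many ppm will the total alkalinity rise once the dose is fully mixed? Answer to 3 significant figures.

(a) 29.4%; (b) 27.8 ppm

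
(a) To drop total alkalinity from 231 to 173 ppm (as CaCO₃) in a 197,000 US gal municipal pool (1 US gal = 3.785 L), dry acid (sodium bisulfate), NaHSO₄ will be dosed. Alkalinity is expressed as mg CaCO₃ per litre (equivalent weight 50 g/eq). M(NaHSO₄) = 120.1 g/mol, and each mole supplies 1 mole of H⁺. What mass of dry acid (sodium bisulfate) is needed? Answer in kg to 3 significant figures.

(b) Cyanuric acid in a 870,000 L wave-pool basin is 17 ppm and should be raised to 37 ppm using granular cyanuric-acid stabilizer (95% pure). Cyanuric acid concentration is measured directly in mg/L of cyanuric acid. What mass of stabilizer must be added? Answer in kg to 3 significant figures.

(a) 104 kg; (b) 18.3 kg

(a) Volume: 197,000 US gal × 3.785 L/gal = 745,645 L.
(a) Alkalinity to neutralize: (231 − 173) = 58 mg/L as CaCO₃ × 745,645 L = 43,250 g as CaCO₃.
(a) Equivalents of H⁺ required: 43,250 ÷ 50 g/eq = 864.9 eq = 864.9 mol NaHSO₄.
(a) Mass of NaHSO₄: 864.9 × 120.1 = 103,900 g.

(b) CYA to add: (37 − 17) = 20 mg/L × 870,000 L = 17,400 g cyanuric acid.
(b) At 95% purity: 17,400 / 0.95 = 18,320 g product.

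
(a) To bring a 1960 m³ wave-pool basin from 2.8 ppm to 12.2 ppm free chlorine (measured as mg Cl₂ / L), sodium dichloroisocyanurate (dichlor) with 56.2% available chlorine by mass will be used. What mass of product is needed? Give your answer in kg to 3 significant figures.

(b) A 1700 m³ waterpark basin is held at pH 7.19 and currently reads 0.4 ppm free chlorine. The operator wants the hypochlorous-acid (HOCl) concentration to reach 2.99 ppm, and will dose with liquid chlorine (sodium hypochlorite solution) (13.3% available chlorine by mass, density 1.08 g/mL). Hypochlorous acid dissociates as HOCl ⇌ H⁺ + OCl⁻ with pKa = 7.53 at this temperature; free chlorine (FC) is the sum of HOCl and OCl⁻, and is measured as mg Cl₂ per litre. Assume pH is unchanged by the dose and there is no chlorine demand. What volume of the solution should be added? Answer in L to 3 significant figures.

(a) 32.8 kg; (b) 46.8 L

(a) Volume: 1960 m³ = 1,960,000 L.
(a) Chlorine deficit: 12.2 − 2.8 = 9.4 ppm = 9.4 mg/L as Cl₂.
(a) Cl₂ equivalent needed: 9.4 mg/L × 1,960,000 L = 18,420,000 mg = 18,420 g.
(a) Product at 56.2% available chlorine: 18,420 / 0.562 = 32,780 g.

(b) Volume: 1700 m³ = 1,700,000 L.
(b) [OCl⁻]/[HOCl] = 10^(pH − pKa) = 10^(7.19 − 7.53) = 0.4571; fraction as HOCl = 1/(1 + 0.4571) = 0.6863.
(b) Free chlorine required for 2.99 ppm HOCl: 2.99 / 0.6863 = 4.357 ppm.
(b) FC to add: 4.357 − 0.4 = 3.957 mg/L as Cl₂.
(b) Cl₂ equivalent: 3.957 mg/L × 1,700,000 L = 6726 g.
(b) Product at 13.3% available Cl: 6726 / 0.133 = 50,570 g.
(b) Volume: 50,570 g ÷ 1.08 g/mL = 46,830 mL.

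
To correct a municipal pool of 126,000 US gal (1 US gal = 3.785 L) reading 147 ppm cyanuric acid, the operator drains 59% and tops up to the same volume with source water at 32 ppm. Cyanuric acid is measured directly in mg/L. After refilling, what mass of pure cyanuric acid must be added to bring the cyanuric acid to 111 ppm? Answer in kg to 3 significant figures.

15.2 kg

Volume: 126,000 US gal × 3.785 L/gal = 476,910 L.
After draining 59% and refilling: 147 × 0.41 + 32 × 0.59 = 79.15 ppm.
Deficit to target: 111 − 79.15 = 31.85 mg/L.
Mass: 31.85 mg/L × 476,910 L = 15,190 g cyanuric acid.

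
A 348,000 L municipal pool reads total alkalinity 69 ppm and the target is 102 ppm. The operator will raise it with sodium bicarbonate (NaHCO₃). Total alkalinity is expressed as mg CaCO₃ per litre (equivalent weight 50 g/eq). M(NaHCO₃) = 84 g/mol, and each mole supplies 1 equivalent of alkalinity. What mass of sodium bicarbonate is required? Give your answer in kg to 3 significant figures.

19.3 kg

Alkalinity to add: (102 − 69) = 33 mg/L as CaCO₃ × 348,000 L = 11,480 g as CaCO₃.
Equivalents: 11,480 g ÷ 50 g/eq = 229.7 eq.
NaHCO₃ supplies 1 eq per mole → 229.7 mol.
Mass: 229.7 mol × 84 g/mol = 19,290 g.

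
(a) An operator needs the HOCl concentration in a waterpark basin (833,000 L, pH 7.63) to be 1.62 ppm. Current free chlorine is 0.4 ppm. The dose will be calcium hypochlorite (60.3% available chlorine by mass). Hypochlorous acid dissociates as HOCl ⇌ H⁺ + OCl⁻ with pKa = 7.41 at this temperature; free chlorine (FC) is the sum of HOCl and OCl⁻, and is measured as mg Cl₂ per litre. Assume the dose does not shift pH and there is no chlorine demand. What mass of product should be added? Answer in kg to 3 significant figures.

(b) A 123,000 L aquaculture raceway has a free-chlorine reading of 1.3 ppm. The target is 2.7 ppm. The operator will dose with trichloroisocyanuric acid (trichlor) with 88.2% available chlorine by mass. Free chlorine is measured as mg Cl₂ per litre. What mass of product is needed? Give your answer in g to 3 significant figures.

(a) [OCl⁻]/[HOCl] = 10^(pH − pKa) = 10^(7.63 − 7.41) = 1.66; fraction as HOCl = 1/(1 + 1.66) = 0.376.
(a) Free chlorine required for 1.62 ppm HOCl: 1.62 / 0.376 = 4.309 ppm.
(a) FC to add: 4.309 − 0.4 = 3.909 mg/L as Cl₂.
(a) Cl₂ equivalent: 3.909 mg/L × 833,000 L = 3256 g.
(a) Product at 60.3% available Cl: 3256 / 0.603 = 5399 g.

(b) Chlorine deficit: 2.7 − 1.3 = 1.4 ppm = 1.4 mg/L as Cl₂.
(b) Cl₂ equivalent needed: 1.4 mg/L × 123,000 L = 172,200 mg = 172.2 g.
(b) Product at 88.2% available chlorine: 172.2 / 0.882 = 195.2 g.

(a) 5.40 kg; (b) 195 g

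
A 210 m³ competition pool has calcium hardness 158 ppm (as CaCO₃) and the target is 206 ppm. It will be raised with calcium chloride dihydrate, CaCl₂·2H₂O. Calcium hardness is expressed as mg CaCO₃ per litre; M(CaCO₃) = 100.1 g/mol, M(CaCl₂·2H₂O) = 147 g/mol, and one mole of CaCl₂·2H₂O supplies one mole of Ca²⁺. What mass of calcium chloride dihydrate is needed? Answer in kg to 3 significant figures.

Volume: 210 m³ = 210,000 L.
Hardness to add: (206 − 158) = 48 mg/L as CaCO₃ × 210,000 L = 10,080 g as CaCO₃.
Moles of Ca²⁺ (1 mol Ca²⁺ ≡ 1 mol CaCO₃): 10,080 / 100.1 g/mol = 100.7 mol.
Mass of CaCl₂·2H₂O: 100.7 × 147 = 14,800 g.

14.8 kg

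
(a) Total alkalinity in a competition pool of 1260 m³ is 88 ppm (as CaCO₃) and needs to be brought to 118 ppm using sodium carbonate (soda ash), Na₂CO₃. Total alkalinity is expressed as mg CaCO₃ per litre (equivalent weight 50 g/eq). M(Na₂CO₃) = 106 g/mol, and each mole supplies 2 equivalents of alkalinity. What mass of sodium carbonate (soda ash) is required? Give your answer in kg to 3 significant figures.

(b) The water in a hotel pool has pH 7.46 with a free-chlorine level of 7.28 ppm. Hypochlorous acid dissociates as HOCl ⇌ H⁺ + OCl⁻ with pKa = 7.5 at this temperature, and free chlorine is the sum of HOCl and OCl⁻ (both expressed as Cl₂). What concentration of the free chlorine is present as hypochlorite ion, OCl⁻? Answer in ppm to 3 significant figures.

(a) Volume: 1260 m³ = 1,260,000 L.
(a) Alkalinity to add: (118 − 88) = 30 mg/L as CaCO₃ × 1,260,000 L = 37,800 g as CaCO₃.
(a) Equivalents: 37,800 g ÷ 50 g/eq = 756 eq.
(a) Each mole of Na₂CO₃ supplies 2 eq, so 756 / 2 = 378 mol.
(a) Mass: 378 mol × 106 g/mol = 40,070 g.

(b) [OCl⁻]/[HOCl] = 10^(pH − pKa) = 10^(7.46 − 7.5) = 10^-0.04 = 0.912.
(b) Fraction as HOCl = 1 / (1 + 0.912) = 0.523.
(b) OCl⁻ = (1 − 0.523) × 7.28 ppm = 3.472 ppm.

(a) 40.1 kg; (b) 3.47 ppm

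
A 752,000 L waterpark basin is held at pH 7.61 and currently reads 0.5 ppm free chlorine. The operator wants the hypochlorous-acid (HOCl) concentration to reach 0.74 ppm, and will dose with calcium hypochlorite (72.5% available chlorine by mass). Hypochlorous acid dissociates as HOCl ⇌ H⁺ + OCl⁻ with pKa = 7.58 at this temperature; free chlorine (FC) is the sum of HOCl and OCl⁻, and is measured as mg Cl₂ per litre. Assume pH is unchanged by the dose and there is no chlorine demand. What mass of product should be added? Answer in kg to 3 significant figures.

1.07 kg

[OCl⁻]/[HOCl] = 10^(pH − pKa) = 10^(7.61 − 7.58) = 1.072; fraction as HOCl = 1/(1 + 1.072) = 0.4827.
Free chlorine required for 0.74 ppm HOCl: 0.74 / 0.4827 = 1.533 ppm.
FC to add: 1.533 − 0.5 = 1.033 mg/L as Cl₂.
Cl₂ equivalent: 1.033 mg/L × 752,000 L = 776.8 g.
Product at 72.5% available Cl: 776.8 / 0.725 = 1071 g.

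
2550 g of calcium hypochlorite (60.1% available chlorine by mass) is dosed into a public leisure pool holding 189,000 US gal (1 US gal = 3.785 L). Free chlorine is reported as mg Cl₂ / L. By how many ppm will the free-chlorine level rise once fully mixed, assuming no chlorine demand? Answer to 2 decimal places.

2.14 ppm

Volume: 189,000 US gal × 3.785 L/gal = 715,365 L.
Available chlorine delivered: 2550 g × 0.601 = 1533 g as Cl₂.
Concentration rise: 1533 g / 715,365 L = 2.142 mg/L = 2.14 ppm.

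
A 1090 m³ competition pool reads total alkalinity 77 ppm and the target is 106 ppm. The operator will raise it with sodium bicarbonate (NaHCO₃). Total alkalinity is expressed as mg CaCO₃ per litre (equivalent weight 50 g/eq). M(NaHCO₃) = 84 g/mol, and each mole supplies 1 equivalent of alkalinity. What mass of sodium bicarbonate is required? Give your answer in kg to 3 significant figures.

Volume: 1090 m³ = 1,090,000 L.
Alkalinity to add: (106 − 77) = 29 mg/L as CaCO₃ × 1,090,000 L = 31,610 g as CaCO₃.
Equivalents: 31,610 g ÷ 50 g/eq = 632.2 eq.
NaHCO₃ supplies 1 eq per mole → 632.2 mol.
Mass: 632.2 mol × 84 g/mol = 53,100 g.

53.1 kg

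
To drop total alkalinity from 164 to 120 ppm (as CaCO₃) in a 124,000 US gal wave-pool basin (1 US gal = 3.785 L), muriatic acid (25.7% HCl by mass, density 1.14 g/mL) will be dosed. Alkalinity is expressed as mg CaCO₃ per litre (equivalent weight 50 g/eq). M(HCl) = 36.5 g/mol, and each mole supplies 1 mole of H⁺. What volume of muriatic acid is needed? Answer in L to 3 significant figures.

Volume: 124,000 US gal × 3.785 L/gal = 469,340 L.
Alkalinity to neutralize: (164 − 120) = 44 mg/L as CaCO₃ × 469,340 L = 20,650 g as CaCO₃.
Equivalents of H⁺ required: 20,650 ÷ 50 g/eq = 413 eq = 413 mol HCl.
Mass of HCl: 413 × 36.5 = 15,080 g.
Mass of 25.7% solution: 15,080 / 0.257 = 58,660 g.
Volume: 58,660 g ÷ 1.14 g/mL = 51,450 mL.

51.5 L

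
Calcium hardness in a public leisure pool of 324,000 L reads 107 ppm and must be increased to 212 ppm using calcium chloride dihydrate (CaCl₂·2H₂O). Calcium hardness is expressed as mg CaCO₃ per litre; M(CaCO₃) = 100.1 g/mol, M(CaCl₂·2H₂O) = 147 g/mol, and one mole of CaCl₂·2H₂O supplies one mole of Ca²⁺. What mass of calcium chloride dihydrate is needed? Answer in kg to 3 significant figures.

Hardness to add: (212 − 107) = 105 mg/L as CaCO₃ × 324,000 L = 34,020 g as CaCO₃.
Moles of Ca²⁺ (1 mol Ca²⁺ ≡ 1 mol CaCO₃): 34,020 / 100.1 g/mol = 339.9 mol.
Mass of CaCl₂·2H₂O: 339.9 × 147 = 49,960 g.

50.0 kg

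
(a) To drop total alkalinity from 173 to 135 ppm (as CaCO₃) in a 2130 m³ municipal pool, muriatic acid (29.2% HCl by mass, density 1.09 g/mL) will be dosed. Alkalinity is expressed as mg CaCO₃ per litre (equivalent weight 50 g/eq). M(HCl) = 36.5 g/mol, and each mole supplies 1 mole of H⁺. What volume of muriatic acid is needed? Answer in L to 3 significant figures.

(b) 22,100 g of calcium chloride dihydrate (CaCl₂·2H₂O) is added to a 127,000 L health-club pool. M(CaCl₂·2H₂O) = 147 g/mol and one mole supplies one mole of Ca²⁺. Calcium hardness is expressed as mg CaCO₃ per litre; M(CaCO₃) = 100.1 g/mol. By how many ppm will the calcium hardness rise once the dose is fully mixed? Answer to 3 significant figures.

(a) 186 L; (b) 118 ppm

(a) Volume: 2130 m³ = 2,130,000 L.
(a) Alkalinity to neutralize: (173 − 135) = 38 mg/L as CaCO₃ × 2,130,000 L = 80,940 g as CaCO₃.
(a) Equivalents of H⁺ required: 80,940 ÷ 50 g/eq = 1619 eq = 1619 mol HCl.
(a) Mass of HCl: 1619 × 36.5 = 59,090 g.
(a) Mass of 29.2% solution: 59,090 / 0.292 = 202,400 g.
(a) Volume: 202,400 g ÷ 1.09 g/mL = 185,600 mL.

(b) Moles of Ca²⁺: 22,100 g ÷ 147 g/mol = 150.3 mol.
(b) As CaCO₃: 150.3 mol × 100.1 g/mol = 15,050 g.
(b) Rise: 15,050 g / 127,000 L × 1000 = 118.5 mg/L.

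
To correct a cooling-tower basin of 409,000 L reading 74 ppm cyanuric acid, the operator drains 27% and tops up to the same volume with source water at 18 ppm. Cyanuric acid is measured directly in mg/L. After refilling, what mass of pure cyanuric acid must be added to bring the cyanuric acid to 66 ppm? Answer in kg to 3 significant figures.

2.91 kg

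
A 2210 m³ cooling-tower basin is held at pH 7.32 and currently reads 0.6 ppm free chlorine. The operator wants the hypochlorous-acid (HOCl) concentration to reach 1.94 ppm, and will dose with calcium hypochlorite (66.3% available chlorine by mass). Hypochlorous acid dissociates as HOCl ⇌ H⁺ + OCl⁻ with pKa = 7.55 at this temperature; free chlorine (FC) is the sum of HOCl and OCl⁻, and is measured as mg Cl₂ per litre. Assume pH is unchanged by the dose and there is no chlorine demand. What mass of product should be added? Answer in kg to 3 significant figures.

Volume: 2210 m³ = 2,210,000 L.
[OCl⁻]/[HOCl] = 10^(pH − pKa) = 10^(7.32 − 7.55) = 0.5888; fraction as HOCl = 1/(1 + 0.5888) = 0.6294.
Free chlorine required for 1.94 ppm HOCl: 1.94 / 0.6294 = 3.082 ppm.
FC to add: 3.082 − 0.6 = 2.482 mg/L as Cl₂.
Cl₂ equivalent: 2.482 mg/L × 2,210,000 L = 5486 g.
Product at 66.3% available Cl: 5486 / 0.663 = 8275 g.

8.27 kg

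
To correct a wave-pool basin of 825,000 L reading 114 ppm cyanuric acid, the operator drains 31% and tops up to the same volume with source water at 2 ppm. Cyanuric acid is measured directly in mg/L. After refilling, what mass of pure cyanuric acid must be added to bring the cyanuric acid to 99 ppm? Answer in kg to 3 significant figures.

After draining 31% and refilling: 114 × 0.69 + 2 × 0.31 = 79.28 ppm.
Deficit to target: 99 − 79.28 = 19.72 mg/L.
Mass: 19.72 mg/L × 825,000 L = 16,270 g cyanuric acid.

16.3 kg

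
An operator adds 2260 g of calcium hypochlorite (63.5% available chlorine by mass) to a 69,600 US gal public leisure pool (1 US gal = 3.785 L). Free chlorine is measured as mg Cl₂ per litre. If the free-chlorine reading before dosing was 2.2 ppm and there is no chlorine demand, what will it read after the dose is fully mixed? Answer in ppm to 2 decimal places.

Volume: 69,600 US gal × 3.785 L/gal = 263,436 L.
Available chlorine delivered: 2260 g × 0.635 = 1435 g as Cl₂.
Concentration rise: 1435 g / 263,436 L = 5.448 mg/L = 5.45 ppm.
Final FC: 2.2 + 5.45 = 7.65 ppm.

7.65 ppm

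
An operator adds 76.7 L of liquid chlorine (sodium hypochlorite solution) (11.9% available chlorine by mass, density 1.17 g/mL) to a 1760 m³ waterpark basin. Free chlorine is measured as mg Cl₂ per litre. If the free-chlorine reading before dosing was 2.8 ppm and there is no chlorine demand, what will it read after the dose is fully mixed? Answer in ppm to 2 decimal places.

8.87 ppm

Volume: 1760 m³ = 1,760,000 L.
Mass of solution: 76.7 L × 1000 mL/L × 1.17 g/mL = 89,740 g.
Available chlorine delivered: 89,740 g × 0.119 = 10,680 g as Cl₂.
Concentration rise: 10,680 g / 1,760,000 L = 6.068 mg/L = 6.07 ppm.
Final FC: 2.8 + 6.07 = 8.87 ppm.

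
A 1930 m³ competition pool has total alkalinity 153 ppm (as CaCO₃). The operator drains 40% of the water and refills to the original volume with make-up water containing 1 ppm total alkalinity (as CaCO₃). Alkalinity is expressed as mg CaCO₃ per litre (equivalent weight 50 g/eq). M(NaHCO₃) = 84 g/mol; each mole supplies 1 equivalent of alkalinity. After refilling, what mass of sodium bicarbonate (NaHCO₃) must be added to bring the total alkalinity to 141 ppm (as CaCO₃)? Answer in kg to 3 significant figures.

158 kg

Volume: 1930 m³ = 1,930,000 L.
After draining 40% and refilling: 153 × 0.60 + 1 × 0.40 = 92.2 ppm.
Deficit to target: 141 − 92.2 = 48.8 mg/L.
As CaCO₃: 48.8 mg/L × 1,930,000 L = 94,180 g; ÷ 50 g/eq ÷ 1 = 1884 mol NaHCO₃.
Mass: 1884 × 84 = 158,200 g.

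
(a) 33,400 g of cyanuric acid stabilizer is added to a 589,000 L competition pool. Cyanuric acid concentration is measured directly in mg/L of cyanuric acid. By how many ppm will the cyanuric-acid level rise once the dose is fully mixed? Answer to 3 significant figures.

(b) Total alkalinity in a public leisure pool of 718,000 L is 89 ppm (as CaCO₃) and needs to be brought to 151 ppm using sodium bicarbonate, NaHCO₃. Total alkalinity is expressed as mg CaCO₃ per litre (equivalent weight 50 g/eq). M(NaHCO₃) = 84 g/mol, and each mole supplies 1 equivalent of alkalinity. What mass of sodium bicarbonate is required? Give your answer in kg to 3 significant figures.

(a) 56.7 ppm; (b) 74.8 kg

(a) Rise: 33,400 g / 589,000 L × 1000 = 56.71 mg/L.

(b) Alkalinity to add: (151 − 89) = 62 mg/L as CaCO₃ × 718,000 L = 44,520 g as CaCO₃.
(b) Equivalents: 44,520 g ÷ 50 g/eq = 890.3 eq.
(b) NaHCO₃ supplies 1 eq per mole → 890.3 mol.
(b) Mass: 890.3 mol × 84 g/mol = 74,790 g.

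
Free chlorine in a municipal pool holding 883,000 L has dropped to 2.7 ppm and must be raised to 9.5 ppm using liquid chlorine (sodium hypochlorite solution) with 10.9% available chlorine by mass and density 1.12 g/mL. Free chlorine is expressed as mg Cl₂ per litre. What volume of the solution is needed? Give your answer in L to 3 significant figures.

49.2 L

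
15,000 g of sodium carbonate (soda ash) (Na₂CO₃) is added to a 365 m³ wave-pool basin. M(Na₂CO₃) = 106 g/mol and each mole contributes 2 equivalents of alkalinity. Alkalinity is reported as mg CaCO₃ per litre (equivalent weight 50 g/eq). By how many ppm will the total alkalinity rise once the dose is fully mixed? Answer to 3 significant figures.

38.8 ppm

Volume: 365 m³ = 365,000 L.
Moles of Na₂CO₃: 15,000 g ÷ 106 g/mol = 141.5 mol → 283 eq of alkalinity.
As CaCO₃: 283 eq × 50 g/eq = 14,150 g.
Rise: 14,150 g / 365,000 L × 1000 = 38.77 mg/L.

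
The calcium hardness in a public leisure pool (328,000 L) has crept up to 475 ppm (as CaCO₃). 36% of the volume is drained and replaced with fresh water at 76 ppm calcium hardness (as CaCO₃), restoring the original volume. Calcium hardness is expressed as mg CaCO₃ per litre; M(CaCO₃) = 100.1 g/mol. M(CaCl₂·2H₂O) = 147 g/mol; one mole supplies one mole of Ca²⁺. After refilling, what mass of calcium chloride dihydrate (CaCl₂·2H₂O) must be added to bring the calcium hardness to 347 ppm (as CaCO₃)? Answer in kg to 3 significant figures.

After draining 36% and refilling: 475 × 0.64 + 76 × 0.36 = 331.36 ppm.
Deficit to target: 347 − 331.36 = 15.64 mg/L.
As CaCO₃: 15.64 mg/L × 328,000 L = 5130 g; ÷ 100.1 = 51.25 mol Ca²⁺.
Mass: 51.25 × 147 = 7533 g.

7.53 kg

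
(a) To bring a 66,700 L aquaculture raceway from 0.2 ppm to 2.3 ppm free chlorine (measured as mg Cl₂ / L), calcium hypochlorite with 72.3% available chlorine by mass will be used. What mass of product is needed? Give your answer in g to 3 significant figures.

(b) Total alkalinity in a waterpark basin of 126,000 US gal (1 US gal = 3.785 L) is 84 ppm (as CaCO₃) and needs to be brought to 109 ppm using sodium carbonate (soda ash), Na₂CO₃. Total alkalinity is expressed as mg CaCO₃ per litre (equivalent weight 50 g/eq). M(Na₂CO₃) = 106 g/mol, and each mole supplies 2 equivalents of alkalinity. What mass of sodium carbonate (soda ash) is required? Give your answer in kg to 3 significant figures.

(a) 194 g; (b) 12.6 kg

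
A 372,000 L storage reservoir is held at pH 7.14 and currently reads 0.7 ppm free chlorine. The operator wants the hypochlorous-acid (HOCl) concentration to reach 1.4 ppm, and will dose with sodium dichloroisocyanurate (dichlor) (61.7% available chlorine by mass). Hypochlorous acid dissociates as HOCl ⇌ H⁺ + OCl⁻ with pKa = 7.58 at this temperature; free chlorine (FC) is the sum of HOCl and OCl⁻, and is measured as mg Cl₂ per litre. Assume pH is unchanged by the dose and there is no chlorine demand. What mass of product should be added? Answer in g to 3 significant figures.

729 g

[OCl⁻]/[HOCl] = 10^(pH − pKa) = 10^(7.14 − 7.58) = 0.3631; fraction as HOCl = 1/(1 + 0.3631) = 0.7336.
Free chlorine required for 1.4 ppm HOCl: 1.4 / 0.7336 = 1.908 ppm.
FC to add: 1.908 − 0.7 = 1.208 mg/L as Cl₂.
Cl₂ equivalent: 1.208 mg/L × 372,000 L = 449.5 g.
Product at 61.7% available Cl: 449.5 / 0.617 = 728.5 g.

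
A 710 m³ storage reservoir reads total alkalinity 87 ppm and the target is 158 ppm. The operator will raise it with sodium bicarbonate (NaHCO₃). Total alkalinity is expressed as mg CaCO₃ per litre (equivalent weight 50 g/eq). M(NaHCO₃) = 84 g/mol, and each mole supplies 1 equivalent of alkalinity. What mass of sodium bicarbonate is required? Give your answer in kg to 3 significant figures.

84.7 kg

Volume: 710 m³ = 710,000 L.
Alkalinity to add: (158 − 87) = 71 mg/L as CaCO₃ × 710,000 L = 50,410 g as CaCO₃.
Equivalents: 50,410 g ÷ 50 g/eq = 1008 eq.
NaHCO₃ supplies 1 eq per mole → 1008 mol.
Mass: 1008 mol × 84 g/mol = 84,690 g.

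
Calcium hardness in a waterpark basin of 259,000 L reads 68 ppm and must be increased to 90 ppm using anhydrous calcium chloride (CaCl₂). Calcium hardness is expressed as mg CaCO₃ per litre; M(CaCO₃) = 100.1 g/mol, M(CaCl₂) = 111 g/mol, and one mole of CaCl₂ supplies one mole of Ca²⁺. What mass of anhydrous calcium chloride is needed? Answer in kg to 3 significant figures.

6.32 kg

Hardness to add: (90 − 68) = 22 mg/L as CaCO₃ × 259,000 L = 5698 g as CaCO₃.
Moles of Ca²⁺ (1 mol Ca²⁺ ≡ 1 mol CaCO₃): 5698 / 100.1 g/mol = 56.92 mol.
Mass of CaCl₂: 56.92 × 111 = 6318 g.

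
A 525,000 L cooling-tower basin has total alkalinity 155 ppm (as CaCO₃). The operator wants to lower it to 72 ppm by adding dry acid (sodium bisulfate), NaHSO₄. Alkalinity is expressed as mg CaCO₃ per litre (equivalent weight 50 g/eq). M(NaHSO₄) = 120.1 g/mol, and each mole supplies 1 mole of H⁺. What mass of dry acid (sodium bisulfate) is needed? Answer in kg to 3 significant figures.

105 kg

Alkalinity to neutralize: (155 − 72) = 83 mg/L as CaCO₃ × 525,000 L = 43,580 g as CaCO₃.
Equivalents of H⁺ required: 43,580 ÷ 50 g/eq = 871.5 eq = 871.5 mol NaHSO₄.
Mass of NaHSO₄: 871.5 × 120.1 = 104,700 g.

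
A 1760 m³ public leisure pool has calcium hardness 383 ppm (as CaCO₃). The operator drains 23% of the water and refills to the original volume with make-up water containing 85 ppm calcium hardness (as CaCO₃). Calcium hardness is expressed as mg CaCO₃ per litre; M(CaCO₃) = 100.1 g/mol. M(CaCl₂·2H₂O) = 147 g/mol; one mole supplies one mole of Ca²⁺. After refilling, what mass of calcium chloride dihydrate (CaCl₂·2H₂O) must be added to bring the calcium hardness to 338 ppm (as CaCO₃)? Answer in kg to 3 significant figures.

60.8 kg

Volume: 1760 m³ = 1,760,000 L.
After draining 23% and refilling: 383 × 0.77 + 85 × 0.23 = 314.46 ppm.
Deficit to target: 338 − 314.46 = 23.54 mg/L.
As CaCO₃: 23.54 mg/L × 1,760,000 L = 41,430 g; ÷ 100.1 = 413.9 mol Ca²⁺.
Mass: 413.9 × 147 = 60,840 g.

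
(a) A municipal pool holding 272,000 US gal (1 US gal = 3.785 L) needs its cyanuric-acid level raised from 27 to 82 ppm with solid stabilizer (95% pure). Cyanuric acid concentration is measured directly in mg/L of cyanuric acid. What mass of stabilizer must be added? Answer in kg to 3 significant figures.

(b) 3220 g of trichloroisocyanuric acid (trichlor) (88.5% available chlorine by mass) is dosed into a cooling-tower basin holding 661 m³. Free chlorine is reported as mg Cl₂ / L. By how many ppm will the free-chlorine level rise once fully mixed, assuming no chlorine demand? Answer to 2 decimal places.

(a) 59.6 kg; (b) 4.31 ppm

(a) Volume: 272,000 US gal × 3.785 L/gal = 1,029,520 L.
(a) CYA to add: (82 − 27) = 55 mg/L × 1,029,520 L = 56,620 g cyanuric acid.
(a) At 95% purity: 56,620 / 0.95 = 59,600 g product.

(b) Volume: 661 m³ = 661,000 L.
(b) Available chlorine delivered: 3220 g × 0.885 = 2850 g as Cl₂.
(b) Concentration rise: 2850 g / 661,000 L = 4.311 mg/L = 4.31 ppm.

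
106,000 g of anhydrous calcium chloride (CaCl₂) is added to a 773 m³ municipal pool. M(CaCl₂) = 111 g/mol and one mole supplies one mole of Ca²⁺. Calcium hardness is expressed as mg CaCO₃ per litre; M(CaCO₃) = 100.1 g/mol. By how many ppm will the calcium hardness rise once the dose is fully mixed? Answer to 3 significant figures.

124 ppm

Volume: 773 m³ = 773,000 L.
Moles of Ca²⁺: 106,000 g ÷ 111 g/mol = 955 mol.
As CaCO₃: 955 mol × 100.1 g/mol = 95,590 g.
Rise: 95,590 g / 773,000 L × 1000 = 123.7 mg/L.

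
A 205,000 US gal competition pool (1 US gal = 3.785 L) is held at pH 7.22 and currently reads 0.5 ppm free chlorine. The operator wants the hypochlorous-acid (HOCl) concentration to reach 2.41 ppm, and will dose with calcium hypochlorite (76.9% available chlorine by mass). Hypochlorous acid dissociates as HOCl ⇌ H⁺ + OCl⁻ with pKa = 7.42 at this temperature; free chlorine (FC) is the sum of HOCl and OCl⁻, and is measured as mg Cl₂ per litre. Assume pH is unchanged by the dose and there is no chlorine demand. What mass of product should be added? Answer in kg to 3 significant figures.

Volume: 205,000 US gal × 3.785 L/gal = 775,925 L.
[OCl⁻]/[HOCl] = 10^(pH − pKa) = 10^(7.22 − 7.42) = 0.631; fraction as HOCl = 1/(1 + 0.631) = 0.6131.
Free chlorine required for 2.41 ppm HOCl: 2.41 / 0.6131 = 3.931 ppm.
FC to add: 3.931 − 0.5 = 3.431 mg/L as Cl₂.
Cl₂ equivalent: 3.431 mg/L × 775,925 L = 2662 g.
Product at 76.9% available Cl: 2662 / 0.769 = 3462 g.

3.46 kg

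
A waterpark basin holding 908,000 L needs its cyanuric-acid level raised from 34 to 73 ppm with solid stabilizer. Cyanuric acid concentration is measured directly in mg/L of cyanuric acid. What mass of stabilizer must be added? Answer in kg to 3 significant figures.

35.4 kg

CYA to add: (73 − 34) = 39 mg/L × 908,000 L = 35,410 g cyanuric acid.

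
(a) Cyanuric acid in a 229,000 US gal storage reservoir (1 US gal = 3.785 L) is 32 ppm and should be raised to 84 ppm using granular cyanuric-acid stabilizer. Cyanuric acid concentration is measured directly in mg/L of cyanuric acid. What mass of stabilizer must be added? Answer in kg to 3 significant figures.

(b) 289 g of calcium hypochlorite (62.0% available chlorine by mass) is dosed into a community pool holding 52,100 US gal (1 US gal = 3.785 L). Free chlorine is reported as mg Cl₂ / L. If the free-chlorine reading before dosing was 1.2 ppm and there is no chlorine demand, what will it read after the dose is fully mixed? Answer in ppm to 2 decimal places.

(a) Volume: 229,000 US gal × 3.785 L/gal = 866,765 L.
(a) CYA to add: (84 − 32) = 52 mg/L × 866,765 L = 45,070 g cyanuric acid.

(b) Volume: 52,100 US gal × 3.785 L/gal = 197,198 L.
(b) Available chlorine delivered: 289 g × 0.62 = 179.2 g as Cl₂.
(b) Concentration rise: 179.2 g / 197,198 L = 0.9086 mg/L = 0.91 ppm.
(b) Final FC: 1.2 + 0.91 = 2.11 ppm.

(a) 45.1 kg; (b) 2.11 ppm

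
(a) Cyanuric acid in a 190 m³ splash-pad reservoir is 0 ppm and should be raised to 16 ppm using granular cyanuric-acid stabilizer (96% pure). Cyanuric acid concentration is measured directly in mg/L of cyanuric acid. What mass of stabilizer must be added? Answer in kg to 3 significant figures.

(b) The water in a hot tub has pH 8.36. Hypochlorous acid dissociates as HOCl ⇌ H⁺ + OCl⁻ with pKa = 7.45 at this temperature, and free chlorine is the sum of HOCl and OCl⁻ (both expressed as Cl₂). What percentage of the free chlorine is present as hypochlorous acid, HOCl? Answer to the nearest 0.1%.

(a) Volume: 190 m³ = 190,000 L.
(a) CYA to add: (16 − 0) = 16 mg/L × 190,000 L = 3040 g cyanuric acid.
(a) At 96% purity: 3040 / 0.96 = 3167 g product.

(b) [OCl⁻]/[HOCl] = 10^(pH − pKa) = 10^(8.36 − 7.45) = 10^0.91 = 8.128.
(b) Fraction as HOCl = 1 / (1 + 8.128) = 0.1095.

(a) 3.17 kg; (b) 11.0%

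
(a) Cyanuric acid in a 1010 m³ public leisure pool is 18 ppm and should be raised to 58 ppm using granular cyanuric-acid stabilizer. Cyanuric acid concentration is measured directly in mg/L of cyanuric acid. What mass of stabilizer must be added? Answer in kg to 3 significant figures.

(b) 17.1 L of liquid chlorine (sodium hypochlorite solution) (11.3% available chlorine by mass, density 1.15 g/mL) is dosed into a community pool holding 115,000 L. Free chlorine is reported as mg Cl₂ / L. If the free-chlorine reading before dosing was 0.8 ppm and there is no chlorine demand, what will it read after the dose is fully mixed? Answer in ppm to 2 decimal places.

(a) Volume: 1010 m³ = 1,010,000 L.
(a) CYA to add: (58 − 18) = 40 mg/L × 1,010,000 L = 40,400 g cyanuric acid.

(b) Mass of solution: 17.1 L × 1000 mL/L × 1.15 g/mL = 19,660 g.
(b) Available chlorine delivered: 19,660 g × 0.113 = 2222 g as Cl₂.
(b) Concentration rise: 2222 g / 115,000 L = 19.32 mg/L = 19.32 ppm.
(b) Final FC: 0.8 + 19.32 = 20.12 ppm.

(a) 40.4 kg; (b) 20.12 ppm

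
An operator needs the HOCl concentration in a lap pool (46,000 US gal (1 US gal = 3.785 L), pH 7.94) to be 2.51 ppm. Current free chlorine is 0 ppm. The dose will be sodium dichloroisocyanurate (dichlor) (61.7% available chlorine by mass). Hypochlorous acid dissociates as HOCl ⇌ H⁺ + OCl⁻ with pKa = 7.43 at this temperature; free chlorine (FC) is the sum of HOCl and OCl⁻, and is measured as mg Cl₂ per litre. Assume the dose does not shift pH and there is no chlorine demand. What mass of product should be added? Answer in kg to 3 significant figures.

Volume: 46,000 US gal × 3.785 L/gal = 174,110 L.
[OCl⁻]/[HOCl] = 10^(pH − pKa) = 10^(7.94 − 7.43) = 3.236; fraction as HOCl = 1/(1 + 3.236) = 0.2361.
Free chlorine required for 2.51 ppm HOCl: 2.51 / 0.2361 = 10.63 ppm.
FC to add: 10.63 − 0 = 10.63 mg/L as Cl₂.
Cl₂ equivalent: 10.63 mg/L × 174,110 L = 1851 g.
Product at 61.7% available Cl: 1851 / 0.617 = 3000 g.

3.00 kg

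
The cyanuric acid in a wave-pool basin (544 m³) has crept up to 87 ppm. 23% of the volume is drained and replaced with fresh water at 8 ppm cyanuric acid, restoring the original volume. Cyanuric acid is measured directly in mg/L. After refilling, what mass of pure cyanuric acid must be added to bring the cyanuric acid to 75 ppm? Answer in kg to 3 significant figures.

3.36 kg

Volume: 544 m³ = 544,000 L.
After draining 23% and refilling: 87 × 0.77 + 8 × 0.23 = 68.83 ppm.
Deficit to target: 75 − 68.83 = 6.17 mg/L.
Mass: 6.17 mg/L × 544,000 L = 3356 g cyanuric acid.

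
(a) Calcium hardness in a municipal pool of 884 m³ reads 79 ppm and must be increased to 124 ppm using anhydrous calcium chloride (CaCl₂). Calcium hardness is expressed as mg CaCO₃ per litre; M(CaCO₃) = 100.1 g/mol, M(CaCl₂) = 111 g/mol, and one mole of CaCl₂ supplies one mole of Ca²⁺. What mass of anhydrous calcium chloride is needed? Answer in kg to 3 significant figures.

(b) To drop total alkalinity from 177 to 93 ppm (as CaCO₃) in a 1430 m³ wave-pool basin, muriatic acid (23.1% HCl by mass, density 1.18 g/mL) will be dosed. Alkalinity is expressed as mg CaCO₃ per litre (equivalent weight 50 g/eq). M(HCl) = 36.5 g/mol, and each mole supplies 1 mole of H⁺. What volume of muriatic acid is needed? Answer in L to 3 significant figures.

(a) 44.1 kg; (b) 322 L

(a) Volume: 884 m³ = 884,000 L.
(a) Hardness to add: (124 − 79) = 45 mg/L as CaCO₃ × 884,000 L = 39,780 g as CaCO₃.
(a) Moles of Ca²⁺ (1 mol Ca²⁺ ≡ 1 mol CaCO₃): 39,780 / 100.1 g/mol = 397.4 mol.
(a) Mass of CaCl₂: 397.4 × 111 = 44,110 g.

(b) Volume: 1430 m³ = 1,430,000 L.
(b) Alkalinity to neutralize: (177 − 93) = 84 mg/L as CaCO₃ × 1,430,000 L = 120,100 g as CaCO₃.
(b) Equivalents of H⁺ required: 120,100 ÷ 50 g/eq = 2402 eq = 2402 mol HCl.
(b) Mass of HCl: 2402 × 36.5 = 87,690 g.
(b) Mass of 23.1% solution: 87,690 / 0.231 = 379,600 g.
(b) Volume: 379,600 g ÷ 1.18 g/mL = 321,700 mL.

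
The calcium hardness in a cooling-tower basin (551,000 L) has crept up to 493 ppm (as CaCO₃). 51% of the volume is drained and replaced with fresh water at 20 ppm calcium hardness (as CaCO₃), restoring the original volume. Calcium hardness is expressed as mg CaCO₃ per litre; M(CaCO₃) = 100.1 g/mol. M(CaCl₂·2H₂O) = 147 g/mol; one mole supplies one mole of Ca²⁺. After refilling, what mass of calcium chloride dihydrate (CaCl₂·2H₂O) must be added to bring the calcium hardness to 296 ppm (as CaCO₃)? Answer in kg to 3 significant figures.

35.8 kg

After draining 51% and refilling: 493 × 0.49 + 20 × 0.51 = 251.77 ppm.
Deficit to target: 296 − 251.77 = 44.23 mg/L.
As CaCO₃: 44.23 mg/L × 551,000 L = 24,370 g; ÷ 100.1 = 243.5 mol Ca²⁺.
Mass: 243.5 × 147 = 35,790 g.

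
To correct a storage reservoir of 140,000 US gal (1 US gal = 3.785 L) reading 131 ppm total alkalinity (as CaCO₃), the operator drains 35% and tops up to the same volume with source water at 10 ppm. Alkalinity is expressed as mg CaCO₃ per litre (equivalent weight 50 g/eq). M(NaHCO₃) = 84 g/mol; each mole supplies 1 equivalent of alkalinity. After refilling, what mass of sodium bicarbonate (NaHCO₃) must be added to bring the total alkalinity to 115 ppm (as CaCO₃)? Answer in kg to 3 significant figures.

23.5 kg

Volume: 140,000 US gal × 3.785 L/gal = 529,900 L.
After draining 35% and refilling: 131 × 0.65 + 10 × 0.35 = 88.65 ppm.
Deficit to target: 115 − 88.65 = 26.35 mg/L.
As CaCO₃: 26.35 mg/L × 529,900 L = 13,960 g; ÷ 50 g/eq ÷ 1 = 279.3 mol NaHCO₃.
Mass: 279.3 × 84 = 23,460 g.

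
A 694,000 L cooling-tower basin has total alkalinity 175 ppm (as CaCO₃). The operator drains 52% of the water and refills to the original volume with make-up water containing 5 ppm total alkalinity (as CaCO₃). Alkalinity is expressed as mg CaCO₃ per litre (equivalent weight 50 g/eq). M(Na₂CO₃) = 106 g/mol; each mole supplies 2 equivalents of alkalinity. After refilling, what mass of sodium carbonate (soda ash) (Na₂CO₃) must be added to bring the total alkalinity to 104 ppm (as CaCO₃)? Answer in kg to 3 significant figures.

After draining 52% and refilling: 175 × 0.48 + 5 × 0.52 = 86.6 ppm.
Deficit to target: 104 − 86.6 = 17.4 mg/L.
As CaCO₃: 17.4 mg/L × 694,000 L = 12,080 g; ÷ 50 g/eq ÷ 2 = 120.8 mol Na₂CO₃.
Mass: 120.8 × 106 = 12,800 g.

12.8 kg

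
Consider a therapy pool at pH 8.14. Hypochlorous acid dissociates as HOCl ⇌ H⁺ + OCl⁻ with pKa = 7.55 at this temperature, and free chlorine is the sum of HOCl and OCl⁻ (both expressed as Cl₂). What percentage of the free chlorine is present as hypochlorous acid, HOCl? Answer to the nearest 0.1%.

20.4%

[OCl⁻]/[HOCl] = 10^(pH − pKa) = 10^(8.14 − 7.55) = 10^0.59 = 3.89.
Fraction as HOCl = 1 / (1 + 3.89) = 0.2045.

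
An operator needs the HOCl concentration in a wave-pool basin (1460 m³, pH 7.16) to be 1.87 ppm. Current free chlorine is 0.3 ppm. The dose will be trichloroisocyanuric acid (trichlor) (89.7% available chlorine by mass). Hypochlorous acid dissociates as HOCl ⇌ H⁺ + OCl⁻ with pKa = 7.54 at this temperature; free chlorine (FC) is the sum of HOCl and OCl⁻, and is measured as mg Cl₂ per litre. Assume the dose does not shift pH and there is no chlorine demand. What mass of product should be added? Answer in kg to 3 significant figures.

Volume: 1460 m³ = 1,460,000 L.
[OCl⁻]/[HOCl] = 10^(pH − pKa) = 10^(7.16 − 7.54) = 0.4169; fraction as HOCl = 1/(1 + 0.4169) = 0.7058.
Free chlorine required for 1.87 ppm HOCl: 1.87 / 0.7058 = 2.65 ppm.
FC to add: 2.65 − 0.3 = 2.35 mg/L as Cl₂.
Cl₂ equivalent: 2.35 mg/L × 1,460,000 L = 3430 g.
Product at 89.7% available Cl: 3430 / 0.897 = 3824 g.

3.82 kg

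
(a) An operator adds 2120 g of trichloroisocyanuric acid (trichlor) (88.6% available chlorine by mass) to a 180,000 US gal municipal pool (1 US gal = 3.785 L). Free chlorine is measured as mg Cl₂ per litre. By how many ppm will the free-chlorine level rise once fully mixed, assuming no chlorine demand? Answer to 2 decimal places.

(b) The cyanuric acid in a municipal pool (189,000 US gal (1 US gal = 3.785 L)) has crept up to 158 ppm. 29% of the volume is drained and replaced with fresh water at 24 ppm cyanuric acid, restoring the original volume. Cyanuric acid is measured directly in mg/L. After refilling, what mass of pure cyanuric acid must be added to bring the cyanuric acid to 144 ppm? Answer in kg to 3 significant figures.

(a) 2.76 ppm; (b) 17.8 kg

(a) Volume: 180,000 US gal × 3.785 L/gal = 681,300 L.
(a) Available chlorine delivered: 2120 g × 0.886 = 1878 g as Cl₂.
(a) Concentration rise: 1878 g / 681,300 L = 2.757 mg/L = 2.76 ppm.

(b) Volume: 189,000 US gal × 3.785 L/gal = 715,365 L.
(b) After draining 29% and refilling: 158 × 0.71 + 24 × 0.29 = 119.14 ppm.
(b) Deficit to target: 144 − 119.14 = 24.86 mg/L.
(b) Mass: 24.86 mg/L × 715,365 L = 17,780 g cyanuric acid.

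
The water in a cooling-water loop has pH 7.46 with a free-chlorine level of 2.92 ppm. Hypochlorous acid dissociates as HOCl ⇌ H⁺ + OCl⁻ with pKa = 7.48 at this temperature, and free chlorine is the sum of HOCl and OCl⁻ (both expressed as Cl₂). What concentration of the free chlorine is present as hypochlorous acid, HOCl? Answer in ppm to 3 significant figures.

[OCl⁻]/[HOCl] = 10^(pH − pKa) = 10^(7.46 − 7.48) = 10^-0.02 = 0.955.
Fraction as HOCl = 1 / (1 + 0.955) = 0.5115.
HOCl = 0.5115 × 2.92 ppm = 1.494 ppm.

1.49 ppm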